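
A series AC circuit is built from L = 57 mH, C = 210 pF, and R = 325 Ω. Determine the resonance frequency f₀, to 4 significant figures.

46.00 kHz

ω₀ = 1/√(LC) = 1/√(0.057 × 2.1e-10) = 289000 rad/s
f₀ = ω₀/(2π) = 46.00 kHz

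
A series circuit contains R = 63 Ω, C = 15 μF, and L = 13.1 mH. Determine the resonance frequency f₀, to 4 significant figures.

359.0 Hz

ω₀ = 1/√(LC) = 1/√(0.0131 × 1.5e-05) = 2256 rad/s
f₀ = ω₀/(2π) = 359.0 Hz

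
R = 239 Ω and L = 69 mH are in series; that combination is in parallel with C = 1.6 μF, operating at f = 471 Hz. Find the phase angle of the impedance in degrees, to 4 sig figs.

ω = 2πf = 2959 rad/s
X_L = ωL = 204.2 Ω
X_C = 1/(ωC) = 211.2 Ω
Branch 1 (R+jX_L): Z₁ = 239.0 + j204.2 Ω, |Z₁| = 314.4 Ω
Branch 2 (−jX_C): Z₂ = −j211.2 Ω
Parallel: Z = Z₁Z₂/(Z₁+Z₂), |Z| = 277.7 Ω, ∠Z = -47.81°

-47.81°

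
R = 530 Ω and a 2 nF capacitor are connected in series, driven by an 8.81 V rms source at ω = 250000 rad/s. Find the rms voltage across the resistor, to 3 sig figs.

2.26 V

X_C = 1/(ωC) = 2000 Ω
Z = 530 − j2000 Ω
|Z| = √(530² + 2000²) = 2070 Ω
I = V/|Z| = 4.26 mA
V_R = I·|Z_R| = 0.00426 × 530 = 2.26 V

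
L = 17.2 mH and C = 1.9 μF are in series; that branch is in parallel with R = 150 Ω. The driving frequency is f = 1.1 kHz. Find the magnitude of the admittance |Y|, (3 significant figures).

24.3 mS

ω = 2πf = 6912 rad/s
X_L = ωL = 119 Ω
X_C = 1/(ωC) = 76.2 Ω
Branch 1: Z₁ = R = 150 Ω
Branch 2 (series LC): Z₂ = j(X_L − X_C) = j42.7 Ω
Parallel: Z = Z₁Z₂/(Z₁+Z₂), |Z| = 41.1 Ω, ∠Z = 74.1°
|Y| = 1/|Z| = 24.3 mS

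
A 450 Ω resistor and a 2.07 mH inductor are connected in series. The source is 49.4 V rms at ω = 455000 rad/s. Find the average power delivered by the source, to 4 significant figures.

1.008 W

X_L = ωL = 941.8 Ω
Z = 450.0 + j941.8 Ω
|Z| = √(450.0² + 941.8²) = 1044 Ω
∠Z = arctan(941.8/450.0) = 64.46°
I = V/|Z| = 47.33 mA
P = VI cos φ = 49.4 × 0.04733 × cos(64.46°) = 1.008 W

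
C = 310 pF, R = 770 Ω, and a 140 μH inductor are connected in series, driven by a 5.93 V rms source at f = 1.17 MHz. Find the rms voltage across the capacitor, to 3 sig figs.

2.68 V

ω = 2πf = 7.351e+06 rad/s
X_L = ωL = 1030 Ω
X_C = 1/(ωC) = 439 Ω
Net reactance X = X_L − X_C = 590 Ω
Z = 770 + j590 Ω
|Z| = √(770² + 590²) = 970 Ω
I = V/|Z| = 6.11 mA
V_C = I·|Z_C| = 0.00611 × 439 = 2.68 V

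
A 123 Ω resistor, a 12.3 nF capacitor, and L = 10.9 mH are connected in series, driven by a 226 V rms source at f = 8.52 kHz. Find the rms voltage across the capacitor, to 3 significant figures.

364 V

ω = 2πf = 53530 rad/s
X_L = ωL = 584 Ω
X_C = 1/(ωC) = 1520 Ω
Net reactance X = X_L − X_C = -935 Ω
Z = 123 − j935 Ω
|Z| = √(123² + 935²) = 943 Ω
I = V/|Z| = 240 mA
V_C = I·|Z_C| = 0.240 × 1520 = 364 V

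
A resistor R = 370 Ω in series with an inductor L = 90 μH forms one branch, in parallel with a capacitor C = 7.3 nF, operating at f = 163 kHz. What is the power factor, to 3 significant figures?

ω = 2πf = 1.024e+06 rad/s
X_L = ωL = 92.2 Ω
X_C = 1/(ωC) = 134 Ω
Branch 1 (R+jX_L): Z₁ = 370 + j92.2 Ω, |Z₁| = 381 Ω
Branch 2 (−jX_C): Z₂ = −j134 Ω
Parallel: Z = Z₁Z₂/(Z₁+Z₂), |Z| = 137 Ω, ∠Z = -69.6°
cos φ = cos(-69.6°) = 0.349

0.349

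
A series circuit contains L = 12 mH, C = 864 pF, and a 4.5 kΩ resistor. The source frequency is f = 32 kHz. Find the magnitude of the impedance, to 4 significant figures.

ω = 2πf = 201100 rad/s
X_L = ωL = 2413 Ω
X_C = 1/(ωC) = 5756 Ω
Net reactance X = X_L − X_C = -3344 Ω
Z = 4500 − j3344 Ω
|Z| = √(4500² + 3344²) = 5606 Ω

5606 Ω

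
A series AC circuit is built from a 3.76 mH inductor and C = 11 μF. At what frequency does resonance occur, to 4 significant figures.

ω₀ = 1/√(LC) = 1/√(0.00376 × 1.1e-05) = 4917 rad/s
f₀ = ω₀/(2π) = 782.6 Hz

782.6 Hz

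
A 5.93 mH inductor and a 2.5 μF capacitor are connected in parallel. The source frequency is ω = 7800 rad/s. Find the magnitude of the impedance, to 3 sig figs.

472 Ω

X_L = ωL = 46.3 Ω
X_C = 1/(ωC) = 51.3 Ω
Parallel: admittances add. Y = 1/(jωL) + jωC
Y = (0 − j0.00212) S
|Y| = 0.00212 S → |Z| = 1/|Y| = 472 Ω, ∠Z = −∠Y = 90.0°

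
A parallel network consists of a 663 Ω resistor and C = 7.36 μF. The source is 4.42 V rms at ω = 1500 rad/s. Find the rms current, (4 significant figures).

49.25 mA

X_C = 1/(ωC) = 90.58 Ω
Parallel: admittances add. Y = 1/R + jωC
Y = (0.001508 + j0.01104) S
|Y| = 0.01114 S → |Z| = 1/|Y| = 89.75 Ω, ∠Z = −∠Y = -82.22°
I = V/|Z| = 4.42/89.75 = 49.25 mA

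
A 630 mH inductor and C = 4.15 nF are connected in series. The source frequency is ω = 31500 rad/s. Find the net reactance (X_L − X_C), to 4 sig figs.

X_L = ωL = 19840 Ω
X_C = 1/(ωC) = 7650 Ω
X = 19840 − 7650 = 12200 Ω

12200 Ω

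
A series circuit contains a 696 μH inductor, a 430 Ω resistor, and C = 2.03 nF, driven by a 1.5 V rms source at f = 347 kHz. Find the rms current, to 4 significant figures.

ω = 2πf = 2.18e+06 rad/s
X_L = ωL = 1517 Ω
X_C = 1/(ωC) = 225.9 Ω
Net reactance X = X_L − X_C = 1292 Ω
Z = 430.0 + j1292 Ω
|Z| = √(430.0² + 1292²) = 1361 Ω
I = V/|Z| = 1.5/1361 = 1.102 mA

1.102 mA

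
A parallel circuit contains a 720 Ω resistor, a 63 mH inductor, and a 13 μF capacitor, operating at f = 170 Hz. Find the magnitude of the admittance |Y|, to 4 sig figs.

ω = 2πf = 1068 rad/s
X_L = ωL = 67.29 Ω
X_C = 1/(ωC) = 72.02 Ω
Parallel: admittances add. Y = 1/R + 1/(jωL) + jωC
Y = (0.001389 − j0.0009746) S
|Y| = 0.001697 S → |Z| = 1/|Y| = 589.4 Ω, ∠Z = −∠Y = 35.06°

1.697 mS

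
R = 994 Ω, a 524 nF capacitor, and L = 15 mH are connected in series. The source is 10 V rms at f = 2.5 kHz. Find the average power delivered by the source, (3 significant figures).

ω = 2πf = 15710 rad/s
X_L = ωL = 236 Ω
X_C = 1/(ωC) = 121 Ω
Net reactance X = X_L − X_C = 114 Ω
Z = 994 + j114 Ω
|Z| = √(994² + 114²) = 1000 Ω
∠Z = arctan(114/994) = 6.55°
I = V/|Z| = 9.99 mA
P = VI cos φ = 10 × 0.00999 × cos(6.55°) = 99.3 mW

99.3 mW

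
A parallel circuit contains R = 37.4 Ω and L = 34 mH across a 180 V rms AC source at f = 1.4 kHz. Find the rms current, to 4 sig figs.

4.850 A

ω = 2πf = 8796 rad/s
X_L = ωL = 299.1 Ω
Parallel: admittances add. Y = 1/R + 1/(jωL)
Y = (0.02674 − j0.003344) S
|Y| = 0.02695 S → |Z| = 1/|Y| = 37.11 Ω, ∠Z = −∠Y = 7.128°
I = V/|Z| = 180/37.11 = 4.850 A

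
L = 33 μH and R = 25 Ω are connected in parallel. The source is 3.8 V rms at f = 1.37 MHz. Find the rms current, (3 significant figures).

153 mA

ω = 2πf = 8.608e+06 rad/s
X_L = ωL = 284 Ω
Parallel: admittances add. Y = 1/R + 1/(jωL)
Y = (0.0400 − j0.00352) S
|Y| = 0.0402 S → |Z| = 1/|Y| = 24.9 Ω, ∠Z = −∠Y = 5.03°
I = V/|Z| = 3.8/24.9 = 153 mA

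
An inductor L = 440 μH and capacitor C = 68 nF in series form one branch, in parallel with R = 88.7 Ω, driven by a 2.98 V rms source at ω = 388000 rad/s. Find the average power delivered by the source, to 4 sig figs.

X_L = ωL = 170.7 Ω
X_C = 1/(ωC) = 37.90 Ω
Branch 1: Z₁ = R = 88.70 Ω
Branch 2 (series LC): Z₂ = j(X_L − X_C) = j132.8 Ω
Parallel: Z = Z₁Z₂/(Z₁+Z₂), |Z| = 73.76 Ω, ∠Z = 33.74°
I = V/|Z| = 40.40 mA
P = VI cos φ = 2.98 × 0.04040 × cos(33.74°) = 100.1 mW

100.1 mW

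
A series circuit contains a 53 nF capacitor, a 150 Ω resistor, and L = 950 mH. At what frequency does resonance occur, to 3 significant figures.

ω₀ = 1/√(LC) = 1/√(0.95 × 5.3e-08) = 4457 rad/s
f₀ = ω₀/(2π) = 709 Hz

709 Hz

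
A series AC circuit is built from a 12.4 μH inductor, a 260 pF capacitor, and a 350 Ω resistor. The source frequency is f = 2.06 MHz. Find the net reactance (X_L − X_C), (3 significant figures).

-137 Ω

ω = 2πf = 1.294e+07 rad/s
X_L = ωL = 160 Ω
X_C = 1/(ωC) = 297 Ω
X = 160 − 297 = -137 Ω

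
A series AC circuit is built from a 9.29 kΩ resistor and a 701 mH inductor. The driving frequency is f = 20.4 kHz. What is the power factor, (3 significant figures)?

0.103

ω = 2πf = 128200 rad/s
X_L = ωL = 89900 Ω
Z = 9290 + j89900 Ω
|Z| = √(9290² + 89900²) = 90300 Ω
∠Z = arctan(89900/9290) = 84.1°
cos φ = cos(84.1°) = 0.103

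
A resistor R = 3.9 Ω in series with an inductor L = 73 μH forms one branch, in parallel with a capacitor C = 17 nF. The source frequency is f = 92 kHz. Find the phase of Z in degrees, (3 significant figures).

ω = 2πf = 578100 rad/s
X_L = ωL = 42.2 Ω
X_C = 1/(ωC) = 102 Ω
Branch 1 (R+jX_L): Z₁ = 3.90 + j42.2 Ω, |Z₁| = 42.4 Ω
Branch 2 (−jX_C): Z₂ = −j102 Ω
Parallel: Z = Z₁Z₂/(Z₁+Z₂), |Z| = 72.2 Ω, ∠Z = 81.0°

81.0°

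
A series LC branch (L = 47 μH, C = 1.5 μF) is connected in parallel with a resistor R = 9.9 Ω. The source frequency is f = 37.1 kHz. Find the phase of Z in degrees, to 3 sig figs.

ω = 2πf = 233100 rad/s
X_L = ωL = 11.0 Ω
X_C = 1/(ωC) = 2.86 Ω
Branch 1: Z₁ = R = 9.90 Ω
Branch 2 (series LC): Z₂ = j(X_L − X_C) = j8.10 Ω
Parallel: Z = Z₁Z₂/(Z₁+Z₂), |Z| = 6.27 Ω, ∠Z = 50.7°

50.7°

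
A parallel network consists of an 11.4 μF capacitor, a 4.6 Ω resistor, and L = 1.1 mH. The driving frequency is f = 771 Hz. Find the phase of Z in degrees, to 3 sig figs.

31.3°

ω = 2πf = 4844 rad/s
X_L = ωL = 5.33 Ω
X_C = 1/(ωC) = 18.1 Ω
Parallel: admittances add. Y = 1/R + 1/(jωL) + jωC
Y = (0.217 − j0.132) S
|Y| = 0.255 S → |Z| = 1/|Y| = 3.93 Ω, ∠Z = −∠Y = 31.3°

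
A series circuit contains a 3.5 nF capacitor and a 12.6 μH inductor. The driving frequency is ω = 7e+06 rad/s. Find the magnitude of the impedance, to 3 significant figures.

X_L = ωL = 88.2 Ω
X_C = 1/(ωC) = 40.8 Ω
Net reactance X = X_L − X_C = 47.4 Ω
Z = j47.4 Ω
|Z| = √(0² + 47.4²) = 47.4 Ω

47.4 Ω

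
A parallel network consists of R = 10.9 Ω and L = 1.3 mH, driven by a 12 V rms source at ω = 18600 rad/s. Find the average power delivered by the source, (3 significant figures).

X_L = ωL = 24.2 Ω
Parallel: admittances add. Y = 1/R + 1/(jωL)
Y = (0.0917 − j0.0414) S
|Y| = 0.101 S → |Z| = 1/|Y| = 9.94 Ω, ∠Z = −∠Y = 24.3°
I = V/|Z| = 1.21 A
P = VI cos φ = 12 × 1.21 × cos(24.3°) = 13.2 W

13.2 W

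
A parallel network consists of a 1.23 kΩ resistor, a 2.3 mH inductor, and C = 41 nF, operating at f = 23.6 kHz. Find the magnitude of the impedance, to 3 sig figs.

308 Ω

ω = 2πf = 148300 rad/s
X_L = ωL = 341 Ω
X_C = 1/(ωC) = 164 Ω
Parallel: admittances add. Y = 1/R + 1/(jωL) + jωC
Y = (0.000813 + j0.00315) S
|Y| = 0.00325 S → |Z| = 1/|Y| = 308 Ω, ∠Z = −∠Y = -75.5°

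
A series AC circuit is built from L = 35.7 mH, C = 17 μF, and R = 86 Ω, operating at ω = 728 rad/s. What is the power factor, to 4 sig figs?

X_L = ωL = 25.99 Ω
X_C = 1/(ωC) = 80.80 Ω
Net reactance X = X_L − X_C = -54.81 Ω
Z = 86.00 − j54.81 Ω
|Z| = √(86.00² + 54.81²) = 102.0 Ω
∠Z = arctan(-54.81/86.00) = -32.51°
cos φ = cos(-32.51°) = 0.8433

0.8433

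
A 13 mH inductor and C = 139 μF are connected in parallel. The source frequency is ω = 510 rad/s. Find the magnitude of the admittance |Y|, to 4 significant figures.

79.94 mS

X_L = ωL = 6.630 Ω
X_C = 1/(ωC) = 14.11 Ω
Parallel: admittances add. Y = 1/(jωL) + jωC
Y = (0 − j0.07994) S
|Y| = 0.07994 S → |Z| = 1/|Y| = 12.51 Ω, ∠Z = −∠Y = 90.00°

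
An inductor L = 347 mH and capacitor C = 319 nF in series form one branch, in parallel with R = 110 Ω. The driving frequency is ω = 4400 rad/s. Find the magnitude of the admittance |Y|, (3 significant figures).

X_L = ωL = 1530 Ω
X_C = 1/(ωC) = 712 Ω
Branch 1: Z₁ = R = 110 Ω
Branch 2 (series LC): Z₂ = j(X_L − X_C) = j814 Ω
Parallel: Z = Z₁Z₂/(Z₁+Z₂), |Z| = 109 Ω, ∠Z = 7.69°
|Y| = 1/|Z| = 9.17 mS

9.17 mS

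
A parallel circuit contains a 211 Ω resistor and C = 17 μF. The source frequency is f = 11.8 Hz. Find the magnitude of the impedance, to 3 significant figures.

ω = 2πf = 74.14 rad/s
X_C = 1/(ωC) = 793 Ω
Parallel: admittances add. Y = 1/R + jωC
Y = (0.00474 + j0.00126) S
|Y| = 0.00490 S → |Z| = 1/|Y| = 204 Ω, ∠Z = −∠Y = -14.9°

204 Ω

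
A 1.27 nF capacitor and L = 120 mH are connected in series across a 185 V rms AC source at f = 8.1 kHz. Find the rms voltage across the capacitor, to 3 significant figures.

306 V

ω = 2πf = 50890 rad/s
X_L = ωL = 6110 Ω
X_C = 1/(ωC) = 15500 Ω
Net reactance X = X_L − X_C = -9360 Ω
Z = − j9360 Ω
|Z| = √(0² + 9360²) = 9360 Ω
I = V/|Z| = 19.8 mA
V_C = I·|Z_C| = 0.0198 × 15500 = 306 V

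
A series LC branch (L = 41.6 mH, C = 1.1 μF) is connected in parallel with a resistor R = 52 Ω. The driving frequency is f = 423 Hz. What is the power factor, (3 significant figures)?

0.976

ω = 2πf = 2658 rad/s
X_L = ωL = 111 Ω
X_C = 1/(ωC) = 342 Ω
Branch 1: Z₁ = R = 52.0 Ω
Branch 2 (series LC): Z₂ = j(X_L − X_C) = −j231 Ω
Parallel: Z = Z₁Z₂/(Z₁+Z₂), |Z| = 50.7 Ω, ∠Z = -12.7°
cos φ = cos(-12.7°) = 0.976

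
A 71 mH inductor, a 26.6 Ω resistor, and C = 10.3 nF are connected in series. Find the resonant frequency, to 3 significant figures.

ω₀ = 1/√(LC) = 1/√(0.071 × 1.03e-08) = 36980 rad/s
f₀ = ω₀/(2π) = 5.89 kHz

5.89 kHz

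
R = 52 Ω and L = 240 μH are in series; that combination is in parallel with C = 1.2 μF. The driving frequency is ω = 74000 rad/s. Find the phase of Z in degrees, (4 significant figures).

-78.27°

X_L = ωL = 17.76 Ω
X_C = 1/(ωC) = 11.26 Ω
Branch 1 (R+jX_L): Z₁ = 52.00 + j17.76 Ω, |Z₁| = 54.95 Ω
Branch 2 (−jX_C): Z₂ = −j11.26 Ω
Parallel: Z = Z₁Z₂/(Z₁+Z₂), |Z| = 11.81 Ω, ∠Z = -78.27°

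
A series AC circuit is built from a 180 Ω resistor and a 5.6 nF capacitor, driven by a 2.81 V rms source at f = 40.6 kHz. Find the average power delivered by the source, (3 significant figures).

ω = 2πf = 255100 rad/s
X_C = 1/(ωC) = 700 Ω
Z = 180 − j700 Ω
|Z| = √(180² + 700²) = 723 Ω
∠Z = arctan(-700/180) = -75.6°
I = V/|Z| = 3.89 mA
P = VI cos φ = 2.81 × 0.00389 × cos(-75.6°) = 2.72 mW

2.72 mW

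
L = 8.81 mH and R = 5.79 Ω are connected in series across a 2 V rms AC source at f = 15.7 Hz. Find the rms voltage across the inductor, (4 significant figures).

ω = 2πf = 98.65 rad/s
X_L = ωL = 0.8691 Ω
Z = 5.790 + j0.8691 Ω
|Z| = √(5.790² + 0.8691²) = 5.855 Ω
I = V/|Z| = 341.6 mA
V_L = I·|Z_L| = 0.3416 × 0.8691 = 0.2969 V

0.2969 V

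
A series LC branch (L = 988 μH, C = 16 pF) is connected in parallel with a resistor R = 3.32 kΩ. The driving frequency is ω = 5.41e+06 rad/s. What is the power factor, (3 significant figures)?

X_L = ωL = 5350 Ω
X_C = 1/(ωC) = 11600 Ω
Branch 1: Z₁ = R = 3320 Ω
Branch 2 (series LC): Z₂ = j(X_L − X_C) = −j6210 Ω
Parallel: Z = Z₁Z₂/(Z₁+Z₂), |Z| = 2930 Ω, ∠Z = -28.1°
cos φ = cos(-28.1°) = 0.882

0.882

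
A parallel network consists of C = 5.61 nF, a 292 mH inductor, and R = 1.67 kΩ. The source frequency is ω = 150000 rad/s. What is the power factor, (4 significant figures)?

X_L = ωL = 43800 Ω
X_C = 1/(ωC) = 1188 Ω
Parallel: admittances add. Y = 1/R + 1/(jωL) + jωC
Y = (0.0005988 + j0.0008187) S
|Y| = 0.001014 S → |Z| = 1/|Y| = 985.9 Ω, ∠Z = −∠Y = -53.82°
cos φ = cos(-53.82°) = 0.5904

0.5904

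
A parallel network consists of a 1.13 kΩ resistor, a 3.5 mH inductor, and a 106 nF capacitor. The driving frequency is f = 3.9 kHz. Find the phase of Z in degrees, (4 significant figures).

ω = 2πf = 24500 rad/s
X_L = ωL = 85.77 Ω
X_C = 1/(ωC) = 385.0 Ω
Parallel: admittances add. Y = 1/R + 1/(jωL) + jωC
Y = (0.0008850 − j0.009062) S
|Y| = 0.009105 S → |Z| = 1/|Y| = 109.8 Ω, ∠Z = −∠Y = 84.42°

84.42°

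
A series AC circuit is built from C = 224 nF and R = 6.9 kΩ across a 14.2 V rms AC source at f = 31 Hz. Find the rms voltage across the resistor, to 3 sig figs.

4.09 V

ω = 2πf = 194.8 rad/s
X_C = 1/(ωC) = 22900 Ω
Z = 6900 − j22900 Ω
|Z| = √(6900² + 22900²) = 23900 Ω
I = V/|Z| = 593 μA
V_R = I·|Z_R| = 0.000593 × 6900 = 4.09 V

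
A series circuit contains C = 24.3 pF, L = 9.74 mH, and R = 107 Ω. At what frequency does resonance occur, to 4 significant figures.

ω₀ = 1/√(LC) = 1/√(0.00974 × 2.43e-11) = 2.055e+06 rad/s
f₀ = ω₀/(2π) = 327.1 kHz

327.1 kHz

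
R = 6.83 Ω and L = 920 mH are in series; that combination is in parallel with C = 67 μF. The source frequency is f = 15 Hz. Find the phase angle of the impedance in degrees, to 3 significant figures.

80.1°

ω = 2πf = 94.25 rad/s
X_L = ωL = 86.7 Ω
X_C = 1/(ωC) = 158 Ω
Branch 1 (R+jX_L): Z₁ = 6.83 + j86.7 Ω, |Z₁| = 87.0 Ω
Branch 2 (−jX_C): Z₂ = −j158 Ω
Parallel: Z = Z₁Z₂/(Z₁+Z₂), |Z| = 191 Ω, ∠Z = 80.1°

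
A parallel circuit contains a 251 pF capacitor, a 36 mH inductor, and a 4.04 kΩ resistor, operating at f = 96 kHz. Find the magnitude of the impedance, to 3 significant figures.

3720 Ω

ω = 2πf = 603200 rad/s
X_L = ωL = 21700 Ω
X_C = 1/(ωC) = 6610 Ω
Parallel: admittances add. Y = 1/R + 1/(jωL) + jωC
Y = (0.000248 + j0.000105) S
|Y| = 0.000269 S → |Z| = 1/|Y| = 3720 Ω, ∠Z = −∠Y = -23.1°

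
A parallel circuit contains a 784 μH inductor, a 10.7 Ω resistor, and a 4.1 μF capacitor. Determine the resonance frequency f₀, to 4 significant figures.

2.807 kHz

ω₀ = 1/√(LC) = 1/√(0.000784 × 4.1e-06) = 17640 rad/s
f₀ = ω₀/(2π) = 2.807 kHz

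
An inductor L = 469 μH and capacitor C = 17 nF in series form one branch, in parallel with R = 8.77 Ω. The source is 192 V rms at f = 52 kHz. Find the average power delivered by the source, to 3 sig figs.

4.20 kW

ω = 2πf = 326700 rad/s
X_L = ωL = 153 Ω
X_C = 1/(ωC) = 180 Ω
Branch 1: Z₁ = R = 8.77 Ω
Branch 2 (series LC): Z₂ = j(X_L − X_C) = −j26.8 Ω
Parallel: Z = Z₁Z₂/(Z₁+Z₂), |Z| = 8.34 Ω, ∠Z = -18.1°
I = V/|Z| = 23.0 A
P = VI cos φ = 192 × 23.0 × cos(-18.1°) = 4.20 kW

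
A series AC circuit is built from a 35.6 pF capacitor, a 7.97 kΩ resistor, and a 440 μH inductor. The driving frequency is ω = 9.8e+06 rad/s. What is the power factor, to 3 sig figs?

0.984

X_L = ωL = 4310 Ω
X_C = 1/(ωC) = 2870 Ω
Net reactance X = X_L − X_C = 1450 Ω
Z = 7970 + j1450 Ω
|Z| = √(7970² + 1450²) = 8100 Ω
∠Z = arctan(1450/7970) = 10.3°
cos φ = cos(10.3°) = 0.984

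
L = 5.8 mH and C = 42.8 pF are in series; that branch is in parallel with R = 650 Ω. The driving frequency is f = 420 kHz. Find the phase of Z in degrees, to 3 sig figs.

ω = 2πf = 2.639e+06 rad/s
X_L = ωL = 15300 Ω
X_C = 1/(ωC) = 8850 Ω
Branch 1: Z₁ = R = 650 Ω
Branch 2 (series LC): Z₂ = j(X_L − X_C) = j6450 Ω
Parallel: Z = Z₁Z₂/(Z₁+Z₂), |Z| = 647 Ω, ∠Z = 5.75°

5.75°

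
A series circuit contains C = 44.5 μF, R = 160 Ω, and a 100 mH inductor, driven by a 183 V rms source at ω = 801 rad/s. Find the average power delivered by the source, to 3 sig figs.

X_L = ωL = 80.1 Ω
X_C = 1/(ωC) = 28.1 Ω
Net reactance X = X_L − X_C = 52.0 Ω
Z = 160 + j52.0 Ω
|Z| = √(160² + 52.0²) = 168 Ω
∠Z = arctan(52.0/160) = 18.0°
I = V/|Z| = 1.09 A
P = VI cos φ = 183 × 1.09 × cos(18.0°) = 189 W

189 W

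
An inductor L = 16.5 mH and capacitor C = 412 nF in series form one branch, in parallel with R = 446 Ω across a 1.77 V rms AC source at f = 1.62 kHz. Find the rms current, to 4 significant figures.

25.42 mA

ω = 2πf = 10180 rad/s
X_L = ωL = 167.9 Ω
X_C = 1/(ωC) = 238.5 Ω
Branch 1: Z₁ = R = 446.0 Ω
Branch 2 (series LC): Z₂ = j(X_L − X_C) = −j70.51 Ω
Parallel: Z = Z₁Z₂/(Z₁+Z₂), |Z| = 69.64 Ω, ∠Z = -81.02°
I = V/|Z| = 1.77/69.64 = 25.42 mA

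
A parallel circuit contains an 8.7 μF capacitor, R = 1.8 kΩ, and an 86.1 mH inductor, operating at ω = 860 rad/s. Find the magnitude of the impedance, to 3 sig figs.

X_L = ωL = 74.0 Ω
X_C = 1/(ωC) = 134 Ω
Parallel: admittances add. Y = 1/R + 1/(jωL) + jωC
Y = (0.000556 − j0.00602) S
|Y| = 0.00605 S → |Z| = 1/|Y| = 165 Ω, ∠Z = −∠Y = 84.7°

165 Ω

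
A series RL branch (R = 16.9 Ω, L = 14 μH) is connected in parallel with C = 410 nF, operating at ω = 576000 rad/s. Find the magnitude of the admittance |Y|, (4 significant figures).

X_L = ωL = 8.064 Ω
X_C = 1/(ωC) = 4.234 Ω
Branch 1 (R+jX_L): Z₁ = 16.90 + j8.064 Ω, |Z₁| = 18.73 Ω
Branch 2 (−jX_C): Z₂ = −j4.234 Ω
Parallel: Z = Z₁Z₂/(Z₁+Z₂), |Z| = 4.576 Ω, ∠Z = -77.26°
|Y| = 1/|Z| = 218.5 mS

218.5 mS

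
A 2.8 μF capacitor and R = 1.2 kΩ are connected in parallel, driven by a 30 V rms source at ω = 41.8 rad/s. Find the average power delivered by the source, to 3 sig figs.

X_C = 1/(ωC) = 8540 Ω
Parallel: admittances add. Y = 1/R + jωC
Y = (0.000833 + j0.000117) S
|Y| = 0.000842 S → |Z| = 1/|Y| = 1190 Ω, ∠Z = −∠Y = -7.99°
I = V/|Z| = 25.2 mA
P = VI cos φ = 30 × 0.0252 × cos(-7.99°) = 750 mW

750 mW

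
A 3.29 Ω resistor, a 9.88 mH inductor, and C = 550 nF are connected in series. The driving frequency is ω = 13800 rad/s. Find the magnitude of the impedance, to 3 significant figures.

5.65 Ω

X_L = ωL = 136 Ω
X_C = 1/(ωC) = 132 Ω
Net reactance X = X_L − X_C = 4.59 Ω
Z = 3.29 + j4.59 Ω
|Z| = √(3.29² + 4.59²) = 5.65 Ω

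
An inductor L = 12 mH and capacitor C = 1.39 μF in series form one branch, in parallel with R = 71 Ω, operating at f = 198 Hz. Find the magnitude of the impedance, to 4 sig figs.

70.44 Ω

ω = 2πf = 1244 rad/s
X_L = ωL = 14.93 Ω
X_C = 1/(ωC) = 578.3 Ω
Branch 1: Z₁ = R = 71.00 Ω
Branch 2 (series LC): Z₂ = j(X_L − X_C) = −j563.4 Ω
Parallel: Z = Z₁Z₂/(Z₁+Z₂), |Z| = 70.44 Ω, ∠Z = -7.183°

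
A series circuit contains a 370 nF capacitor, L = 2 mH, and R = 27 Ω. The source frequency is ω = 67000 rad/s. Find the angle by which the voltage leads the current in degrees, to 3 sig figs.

X_L = ωL = 134 Ω
X_C = 1/(ωC) = 40.3 Ω
Net reactance X = X_L − X_C = 93.7 Ω
Z = 27.0 + j93.7 Ω
|Z| = √(27.0² + 93.7²) = 97.5 Ω
∠Z = arctan(93.7/27.0) = 73.9°

73.9°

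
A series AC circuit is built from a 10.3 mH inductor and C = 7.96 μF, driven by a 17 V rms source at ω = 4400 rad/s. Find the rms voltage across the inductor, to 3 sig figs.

X_L = ωL = 45.3 Ω
X_C = 1/(ωC) = 28.6 Ω
Net reactance X = X_L − X_C = 16.8 Ω
Z = j16.8 Ω
|Z| = √(0² + 16.8²) = 16.8 Ω
I = V/|Z| = 1.01 A
V_L = I·|Z_L| = 1.01 × 45.3 = 45.9 V

45.9 V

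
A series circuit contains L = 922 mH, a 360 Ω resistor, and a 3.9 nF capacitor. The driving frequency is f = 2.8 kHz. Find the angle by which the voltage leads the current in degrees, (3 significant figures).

ω = 2πf = 17590 rad/s
X_L = ωL = 16200 Ω
X_C = 1/(ωC) = 14600 Ω
Net reactance X = X_L − X_C = 1650 Ω
Z = 360 + j1650 Ω
|Z| = √(360² + 1650²) = 1680 Ω
∠Z = arctan(1650/360) = 77.7°

77.7°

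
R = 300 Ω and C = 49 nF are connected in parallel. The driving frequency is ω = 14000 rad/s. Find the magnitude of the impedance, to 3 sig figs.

294 Ω

X_C = 1/(ωC) = 1460 Ω
Parallel: admittances add. Y = 1/R + jωC
Y = (0.00333 + j0.000686) S
|Y| = 0.00340 S → |Z| = 1/|Y| = 294 Ω, ∠Z = −∠Y = -11.6°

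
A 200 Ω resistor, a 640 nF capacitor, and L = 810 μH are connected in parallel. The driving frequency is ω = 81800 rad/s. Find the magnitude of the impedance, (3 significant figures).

X_L = ωL = 66.3 Ω
X_C = 1/(ωC) = 19.1 Ω
Parallel: admittances add. Y = 1/R + 1/(jωL) + jωC
Y = (0.00500 + j0.0373) S
|Y| = 0.0376 S → |Z| = 1/|Y| = 26.6 Ω, ∠Z = −∠Y = -82.4°

26.6 Ω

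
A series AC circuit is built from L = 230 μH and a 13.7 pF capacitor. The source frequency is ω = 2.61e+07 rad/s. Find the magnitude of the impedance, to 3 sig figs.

X_L = ωL = 6000 Ω
X_C = 1/(ωC) = 2800 Ω
Net reactance X = X_L − X_C = 3210 Ω
Z = j3210 Ω
|Z| = √(0² + 3210²) = 3210 Ω

3210 Ω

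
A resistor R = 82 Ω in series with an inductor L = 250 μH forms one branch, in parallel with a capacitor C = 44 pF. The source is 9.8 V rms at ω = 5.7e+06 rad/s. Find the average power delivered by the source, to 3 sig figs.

X_L = ωL = 1420 Ω
X_C = 1/(ωC) = 3990 Ω
Branch 1 (R+jX_L): Z₁ = 82.0 + j1420 Ω, |Z₁| = 1430 Ω
Branch 2 (−jX_C): Z₂ = −j3990 Ω
Parallel: Z = Z₁Z₂/(Z₁+Z₂), |Z| = 2220 Ω, ∠Z = 84.9°
I = V/|Z| = 4.41 mA
P = VI cos φ = 9.8 × 0.00441 × cos(84.9°) = 3.87 mW

3.87 mW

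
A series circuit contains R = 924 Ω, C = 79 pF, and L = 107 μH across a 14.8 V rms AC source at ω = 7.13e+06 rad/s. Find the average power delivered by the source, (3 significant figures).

X_L = ωL = 763 Ω
X_C = 1/(ωC) = 1780 Ω
Net reactance X = X_L − X_C = -1010 Ω
Z = 924 − j1010 Ω
|Z| = √(924² + 1010²) = 1370 Ω
∠Z = arctan(-1010/924) = -47.6°
I = V/|Z| = 10.8 mA
P = VI cos φ = 14.8 × 0.0108 × cos(-47.6°) = 108 mW

108 mW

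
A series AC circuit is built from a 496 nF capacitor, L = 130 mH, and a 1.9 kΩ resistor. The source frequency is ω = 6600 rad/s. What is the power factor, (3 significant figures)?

0.960

X_L = ωL = 858 Ω
X_C = 1/(ωC) = 305 Ω
Net reactance X = X_L − X_C = 553 Ω
Z = 1900 + j553 Ω
|Z| = √(1900² + 553²) = 1980 Ω
∠Z = arctan(553/1900) = 16.2°
cos φ = cos(16.2°) = 0.960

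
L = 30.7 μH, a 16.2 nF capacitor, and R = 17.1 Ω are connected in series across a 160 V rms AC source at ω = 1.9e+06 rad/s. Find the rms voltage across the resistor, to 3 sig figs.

X_L = ωL = 58.3 Ω
X_C = 1/(ωC) = 32.5 Ω
Net reactance X = X_L − X_C = 25.8 Ω
Z = 17.1 + j25.8 Ω
|Z| = √(17.1² + 25.8²) = 31.0 Ω
I = V/|Z| = 5.16 A
V_R = I·|Z_R| = 5.16 × 17.1 = 88.3 V

88.3 V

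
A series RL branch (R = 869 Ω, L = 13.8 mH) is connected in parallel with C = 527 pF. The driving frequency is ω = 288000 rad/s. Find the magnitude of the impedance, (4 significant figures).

X_L = ωL = 3974 Ω
X_C = 1/(ωC) = 6589 Ω
Branch 1 (R+jX_L): Z₁ = 869.0 + j3974 Ω, |Z₁| = 4068 Ω
Branch 2 (−jX_C): Z₂ = −j6589 Ω
Parallel: Z = Z₁Z₂/(Z₁+Z₂), |Z| = 9730 Ω, ∠Z = 59.28°

9730 Ω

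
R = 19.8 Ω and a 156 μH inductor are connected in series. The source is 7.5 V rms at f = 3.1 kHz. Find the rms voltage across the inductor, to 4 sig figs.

1.138 V

ω = 2πf = 19480 rad/s
X_L = ωL = 3.039 Ω
Z = 19.80 + j3.039 Ω
|Z| = √(19.80² + 3.039²) = 20.03 Ω
I = V/|Z| = 374.4 mA
V_L = I·|Z_L| = 0.3744 × 3.039 = 1.138 V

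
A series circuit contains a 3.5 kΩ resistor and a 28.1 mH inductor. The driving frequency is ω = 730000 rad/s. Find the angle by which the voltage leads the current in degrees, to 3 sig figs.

80.3°

X_L = ωL = 20500 Ω
Z = 3500 + j20500 Ω
|Z| = √(3500² + 20500²) = 20800 Ω
∠Z = arctan(20500/3500) = 80.3°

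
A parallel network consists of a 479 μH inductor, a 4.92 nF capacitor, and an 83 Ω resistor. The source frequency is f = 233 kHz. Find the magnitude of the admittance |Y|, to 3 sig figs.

ω = 2πf = 1.464e+06 rad/s
X_L = ωL = 701 Ω
X_C = 1/(ωC) = 139 Ω
Parallel: admittances add. Y = 1/R + 1/(jωL) + jωC
Y = (0.0120 + j0.00578) S
|Y| = 0.0134 S → |Z| = 1/|Y| = 74.8 Ω, ∠Z = −∠Y = -25.6°

13.4 mS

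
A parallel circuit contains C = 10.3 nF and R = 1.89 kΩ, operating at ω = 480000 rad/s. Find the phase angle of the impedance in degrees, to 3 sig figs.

X_C = 1/(ωC) = 202 Ω
Parallel: admittances add. Y = 1/R + jωC
Y = (0.000529 + j0.00494) S
|Y| = 0.00497 S → |Z| = 1/|Y| = 201 Ω, ∠Z = −∠Y = -83.9°

-83.9°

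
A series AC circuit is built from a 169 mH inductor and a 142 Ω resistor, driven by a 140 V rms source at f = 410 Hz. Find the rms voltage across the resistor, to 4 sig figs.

ω = 2πf = 2576 rad/s
X_L = ωL = 435.4 Ω
Z = 142.0 + j435.4 Ω
|Z| = √(142.0² + 435.4²) = 457.9 Ω
I = V/|Z| = 305.7 mA
V_R = I·|Z_R| = 0.3057 × 142.0 = 43.41 V

43.41 V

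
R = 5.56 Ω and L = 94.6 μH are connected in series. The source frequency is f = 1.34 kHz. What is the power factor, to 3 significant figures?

ω = 2πf = 8419 rad/s
X_L = ωL = 0.796 Ω
Z = 5.56 + j0.796 Ω
|Z| = √(5.56² + 0.796²) = 5.62 Ω
∠Z = arctan(0.796/5.56) = 8.15°
cos φ = cos(8.15°) = 0.990

0.990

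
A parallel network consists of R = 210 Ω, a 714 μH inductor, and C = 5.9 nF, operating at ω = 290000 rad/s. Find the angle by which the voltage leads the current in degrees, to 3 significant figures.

33.2°

X_L = ωL = 207 Ω
X_C = 1/(ωC) = 584 Ω
Parallel: admittances add. Y = 1/R + 1/(jωL) + jωC
Y = (0.00476 − j0.00312) S
|Y| = 0.00569 S → |Z| = 1/|Y| = 176 Ω, ∠Z = −∠Y = 33.2°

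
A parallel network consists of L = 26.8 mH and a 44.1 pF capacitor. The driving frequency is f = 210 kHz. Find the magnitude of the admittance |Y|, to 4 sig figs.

ω = 2πf = 1.319e+06 rad/s
X_L = ωL = 35360 Ω
X_C = 1/(ωC) = 17190 Ω
Parallel: admittances add. Y = 1/(jωL) + jωC
Y = (0 + j2.991e-05) S
|Y| = 2.991e-05 S → |Z| = 1/|Y| = 33430 Ω, ∠Z = −∠Y = -90.00°

29.91 μS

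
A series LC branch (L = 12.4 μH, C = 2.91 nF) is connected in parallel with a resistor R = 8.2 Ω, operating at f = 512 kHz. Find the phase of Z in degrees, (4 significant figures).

-6.985°

ω = 2πf = 3.217e+06 rad/s
X_L = ωL = 39.89 Ω
X_C = 1/(ωC) = 106.8 Ω
Branch 1: Z₁ = R = 8.200 Ω
Branch 2 (series LC): Z₂ = j(X_L − X_C) = −j66.93 Ω
Parallel: Z = Z₁Z₂/(Z₁+Z₂), |Z| = 8.139 Ω, ∠Z = -6.985°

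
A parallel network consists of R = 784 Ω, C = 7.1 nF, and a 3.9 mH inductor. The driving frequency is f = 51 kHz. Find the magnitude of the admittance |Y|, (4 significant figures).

ω = 2πf = 320400 rad/s
X_L = ωL = 1250 Ω
X_C = 1/(ωC) = 439.5 Ω
Parallel: admittances add. Y = 1/R + 1/(jωL) + jωC
Y = (0.001276 + j0.001475) S
|Y| = 0.001950 S → |Z| = 1/|Y| = 512.8 Ω, ∠Z = −∠Y = -49.15°

1.950 mS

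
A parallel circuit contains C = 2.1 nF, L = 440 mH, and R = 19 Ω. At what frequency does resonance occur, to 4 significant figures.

ω₀ = 1/√(LC) = 1/√(0.44 × 2.1e-09) = 32900 rad/s
f₀ = ω₀/(2π) = 5.236 kHz

5.236 kHz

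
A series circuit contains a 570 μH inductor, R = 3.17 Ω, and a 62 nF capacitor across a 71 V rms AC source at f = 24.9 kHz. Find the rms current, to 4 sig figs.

ω = 2πf = 156500 rad/s
X_L = ωL = 89.18 Ω
X_C = 1/(ωC) = 103.1 Ω
Net reactance X = X_L − X_C = -13.92 Ω
Z = 3.170 − j13.92 Ω
|Z| = √(3.170² + 13.92²) = 14.27 Ω
I = V/|Z| = 71/14.27 = 4.975 A

4.975 A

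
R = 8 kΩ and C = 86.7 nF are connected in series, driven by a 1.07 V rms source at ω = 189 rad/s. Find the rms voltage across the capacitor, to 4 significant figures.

X_C = 1/(ωC) = 61030 Ω
Z = 8000 − j61030 Ω
|Z| = √(8000² + 61030²) = 61550 Ω
I = V/|Z| = 17.38 μA
V_C = I·|Z_C| = 1.738e-05 × 61030 = 1.061 V

1.061 V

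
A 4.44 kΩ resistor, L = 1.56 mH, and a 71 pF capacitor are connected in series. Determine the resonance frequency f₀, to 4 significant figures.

ω₀ = 1/√(LC) = 1/√(0.00156 × 7.1e-11) = 3.005e+06 rad/s
f₀ = ω₀/(2π) = 478.2 kHz

478.2 kHz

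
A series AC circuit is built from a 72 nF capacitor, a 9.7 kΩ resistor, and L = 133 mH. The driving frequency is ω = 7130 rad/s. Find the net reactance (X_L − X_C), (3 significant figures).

X_L = ωL = 948 Ω
X_C = 1/(ωC) = 1950 Ω
X = 948 − 1950 = -1000 Ω

-1000 Ω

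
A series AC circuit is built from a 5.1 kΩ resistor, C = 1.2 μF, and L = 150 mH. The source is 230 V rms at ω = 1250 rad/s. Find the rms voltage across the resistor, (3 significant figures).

X_L = ωL = 188 Ω
X_C = 1/(ωC) = 667 Ω
Net reactance X = X_L − X_C = -479 Ω
Z = 5100 − j479 Ω
|Z| = √(5100² + 479²) = 5120 Ω
I = V/|Z| = 44.9 mA
V_R = I·|Z_R| = 0.0449 × 5100 = 229 V

229 V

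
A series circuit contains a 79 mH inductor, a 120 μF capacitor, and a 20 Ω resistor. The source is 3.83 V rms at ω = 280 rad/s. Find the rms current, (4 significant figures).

178.9 mA

X_L = ωL = 22.12 Ω
X_C = 1/(ωC) = 29.76 Ω
Net reactance X = X_L − X_C = -7.642 Ω
Z = 20.00 − j7.642 Ω
|Z| = √(20.00² + 7.642²) = 21.41 Ω
I = V/|Z| = 3.83/21.41 = 178.9 mA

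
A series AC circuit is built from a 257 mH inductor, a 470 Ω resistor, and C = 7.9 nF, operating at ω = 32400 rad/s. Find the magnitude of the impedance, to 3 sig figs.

4440 Ω

X_L = ωL = 8330 Ω
X_C = 1/(ωC) = 3910 Ω
Net reactance X = X_L − X_C = 4420 Ω
Z = 470 + j4420 Ω
|Z| = √(470² + 4420²) = 4440 Ω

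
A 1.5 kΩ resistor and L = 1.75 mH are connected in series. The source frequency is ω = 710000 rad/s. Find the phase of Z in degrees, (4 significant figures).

X_L = ωL = 1242 Ω
Z = 1500 + j1242 Ω
|Z| = √(1500² + 1242²) = 1948 Ω
∠Z = arctan(1242/1500) = 39.64°

39.64°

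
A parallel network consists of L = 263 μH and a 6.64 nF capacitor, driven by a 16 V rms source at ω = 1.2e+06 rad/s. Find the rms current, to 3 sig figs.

X_L = ωL = 316 Ω
X_C = 1/(ωC) = 126 Ω
Parallel: admittances add. Y = 1/(jωL) + jωC
Y = (0 + j0.00480) S
|Y| = 0.00480 S → |Z| = 1/|Y| = 208 Ω, ∠Z = −∠Y = -90.0°
I = V/|Z| = 16/208 = 76.8 mA

76.8 mA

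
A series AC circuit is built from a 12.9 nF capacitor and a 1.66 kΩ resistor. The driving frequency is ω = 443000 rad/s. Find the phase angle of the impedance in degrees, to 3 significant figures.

X_C = 1/(ωC) = 175 Ω
Z = 1660 − j175 Ω
|Z| = √(1660² + 175²) = 1670 Ω
∠Z = arctan(-175/1660) = -6.02°

-6.02°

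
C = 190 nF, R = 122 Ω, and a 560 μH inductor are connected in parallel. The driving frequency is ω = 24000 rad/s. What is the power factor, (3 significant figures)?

X_L = ωL = 13.4 Ω
X_C = 1/(ωC) = 219 Ω
Parallel: admittances add. Y = 1/R + 1/(jωL) + jωC
Y = (0.00820 − j0.0698) S
|Y| = 0.0703 S → |Z| = 1/|Y| = 14.2 Ω, ∠Z = −∠Y = 83.3°
cos φ = cos(83.3°) = 0.117

0.117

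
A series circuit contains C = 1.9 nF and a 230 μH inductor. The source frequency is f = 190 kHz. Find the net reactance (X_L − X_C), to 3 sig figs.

ω = 2πf = 1.194e+06 rad/s
X_L = ωL = 275 Ω
X_C = 1/(ωC) = 441 Ω
X = 275 − 441 = -166 Ω

-166 Ω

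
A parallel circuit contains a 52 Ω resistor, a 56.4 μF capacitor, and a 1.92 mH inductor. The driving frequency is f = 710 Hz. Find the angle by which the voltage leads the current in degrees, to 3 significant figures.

ω = 2πf = 4461 rad/s
X_L = ωL = 8.57 Ω
X_C = 1/(ωC) = 3.97 Ω
Parallel: admittances add. Y = 1/R + 1/(jωL) + jωC
Y = (0.0192 + j0.135) S
|Y| = 0.136 S → |Z| = 1/|Y| = 7.34 Ω, ∠Z = −∠Y = -81.9°

-81.9°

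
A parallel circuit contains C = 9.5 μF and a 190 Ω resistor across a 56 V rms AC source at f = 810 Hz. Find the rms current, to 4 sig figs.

2.724 A

ω = 2πf = 5089 rad/s
X_C = 1/(ωC) = 20.68 Ω
Parallel: admittances add. Y = 1/R + jωC
Y = (0.005263 + j0.04835) S
|Y| = 0.04863 S → |Z| = 1/|Y| = 20.56 Ω, ∠Z = −∠Y = -83.79°
I = V/|Z| = 56/20.56 = 2.724 A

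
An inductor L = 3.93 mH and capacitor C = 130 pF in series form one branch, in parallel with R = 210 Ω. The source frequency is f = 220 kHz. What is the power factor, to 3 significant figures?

0.533

ω = 2πf = 1.382e+06 rad/s
X_L = ωL = 5430 Ω
X_C = 1/(ωC) = 5560 Ω
Branch 1: Z₁ = R = 210 Ω
Branch 2 (series LC): Z₂ = j(X_L − X_C) = −j132 Ω
Parallel: Z = Z₁Z₂/(Z₁+Z₂), |Z| = 112 Ω, ∠Z = -57.8°
cos φ = cos(-57.8°) = 0.533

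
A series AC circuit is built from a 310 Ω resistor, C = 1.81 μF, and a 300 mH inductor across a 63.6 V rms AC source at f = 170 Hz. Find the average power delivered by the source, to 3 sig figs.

9.30 W

ω = 2πf = 1068 rad/s
X_L = ωL = 320 Ω
X_C = 1/(ωC) = 517 Ω
Net reactance X = X_L − X_C = -197 Ω
Z = 310 − j197 Ω
|Z| = √(310² + 197²) = 367 Ω
∠Z = arctan(-197/310) = -32.4°
I = V/|Z| = 173 mA
P = VI cos φ = 63.6 × 0.173 × cos(-32.4°) = 9.30 W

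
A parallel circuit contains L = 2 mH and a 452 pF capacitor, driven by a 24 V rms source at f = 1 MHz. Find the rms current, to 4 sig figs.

ω = 2πf = 6.283e+06 rad/s
X_L = ωL = 12570 Ω
X_C = 1/(ωC) = 352.1 Ω
Parallel: admittances add. Y = 1/(jωL) + jωC
Y = (0 + j0.002760) S
|Y| = 0.002760 S → |Z| = 1/|Y| = 362.3 Ω, ∠Z = −∠Y = -90.00°
I = V/|Z| = 24/362.3 = 66.25 mA

66.25 mA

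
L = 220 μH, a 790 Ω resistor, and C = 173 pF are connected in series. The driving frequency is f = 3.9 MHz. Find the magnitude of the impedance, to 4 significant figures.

ω = 2πf = 2.45e+07 rad/s
X_L = ωL = 5391 Ω
X_C = 1/(ωC) = 235.9 Ω
Net reactance X = X_L − X_C = 5155 Ω
Z = 790.0 + j5155 Ω
|Z| = √(790.0² + 5155²) = 5215 Ω

5215 Ω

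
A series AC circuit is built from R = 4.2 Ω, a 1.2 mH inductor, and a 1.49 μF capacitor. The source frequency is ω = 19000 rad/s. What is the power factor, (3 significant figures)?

X_L = ωL = 22.8 Ω
X_C = 1/(ωC) = 35.3 Ω
Net reactance X = X_L − X_C = -12.5 Ω
Z = 4.20 − j12.5 Ω
|Z| = √(4.20² + 12.5²) = 13.2 Ω
∠Z = arctan(-12.5/4.20) = -71.5°
cos φ = cos(-71.5°) = 0.318

0.318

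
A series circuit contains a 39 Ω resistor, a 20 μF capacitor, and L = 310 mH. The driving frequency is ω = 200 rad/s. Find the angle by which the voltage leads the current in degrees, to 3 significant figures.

-78.3°

X_L = ωL = 62.0 Ω
X_C = 1/(ωC) = 250 Ω
Net reactance X = X_L − X_C = -188 Ω
Z = 39.0 − j188 Ω
|Z| = √(39.0² + 188²) = 192 Ω
∠Z = arctan(-188/39.0) = -78.3°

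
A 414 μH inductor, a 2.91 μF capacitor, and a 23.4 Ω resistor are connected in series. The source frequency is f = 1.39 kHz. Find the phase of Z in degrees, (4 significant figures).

-56.78°

ω = 2πf = 8734 rad/s
X_L = ωL = 3.616 Ω
X_C = 1/(ωC) = 39.35 Ω
Net reactance X = X_L − X_C = -35.73 Ω
Z = 23.40 − j35.73 Ω
|Z| = √(23.40² + 35.73²) = 42.71 Ω
∠Z = arctan(-35.73/23.40) = -56.78°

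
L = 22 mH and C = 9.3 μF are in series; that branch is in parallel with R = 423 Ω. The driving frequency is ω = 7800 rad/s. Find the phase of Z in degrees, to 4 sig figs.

X_L = ωL = 171.6 Ω
X_C = 1/(ωC) = 13.79 Ω
Branch 1: Z₁ = R = 423.0 Ω
Branch 2 (series LC): Z₂ = j(X_L − X_C) = j157.8 Ω
Parallel: Z = Z₁Z₂/(Z₁+Z₂), |Z| = 147.9 Ω, ∠Z = 69.54°

69.54°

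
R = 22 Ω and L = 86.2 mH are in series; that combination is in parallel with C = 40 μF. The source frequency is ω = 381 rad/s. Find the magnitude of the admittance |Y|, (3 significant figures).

X_L = ωL = 32.8 Ω
X_C = 1/(ωC) = 65.6 Ω
Branch 1 (R+jX_L): Z₁ = 22.0 + j32.8 Ω, |Z₁| = 39.5 Ω
Branch 2 (−jX_C): Z₂ = −j65.6 Ω
Parallel: Z = Z₁Z₂/(Z₁+Z₂), |Z| = 65.7 Ω, ∠Z = 22.3°
|Y| = 1/|Z| = 15.2 mS

15.2 mS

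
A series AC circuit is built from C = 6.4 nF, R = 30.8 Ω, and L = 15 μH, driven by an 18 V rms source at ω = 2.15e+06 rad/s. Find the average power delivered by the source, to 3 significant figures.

X_L = ωL = 32.2 Ω
X_C = 1/(ωC) = 72.7 Ω
Net reactance X = X_L − X_C = -40.4 Ω
Z = 30.8 − j40.4 Ω
|Z| = √(30.8² + 40.4²) = 50.8 Ω
∠Z = arctan(-40.4/30.8) = -52.7°
I = V/|Z| = 354 mA
P = VI cos φ = 18 × 0.354 × cos(-52.7°) = 3.86 W

3.86 W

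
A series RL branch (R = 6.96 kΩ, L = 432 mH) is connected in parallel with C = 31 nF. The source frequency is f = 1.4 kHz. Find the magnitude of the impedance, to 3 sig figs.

ω = 2πf = 8796 rad/s
X_L = ωL = 3800 Ω
X_C = 1/(ωC) = 3670 Ω
Branch 1 (R+jX_L): Z₁ = 6960 + j3800 Ω, |Z₁| = 7930 Ω
Branch 2 (−jX_C): Z₂ = −j3670 Ω
Parallel: Z = Z₁Z₂/(Z₁+Z₂), |Z| = 4180 Ω, ∠Z = -62.5°

4180 Ω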